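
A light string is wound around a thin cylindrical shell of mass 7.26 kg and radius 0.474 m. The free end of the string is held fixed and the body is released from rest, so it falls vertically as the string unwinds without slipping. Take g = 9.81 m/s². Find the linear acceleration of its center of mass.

Translation: Mg − T = Ma. Rotation about the center: TR = Iα with I = MR².
With a = αR: T = (I/R²)a = M a, so Mg = (1 + 1.000)Ma.
a = g/(1 + 1.000) = 9.81/2.000 = 4.905 m/s².

a ≈ 4.91 m/s²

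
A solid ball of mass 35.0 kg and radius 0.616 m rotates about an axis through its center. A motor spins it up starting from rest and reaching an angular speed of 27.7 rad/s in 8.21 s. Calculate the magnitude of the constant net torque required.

τ ≈ 17.9 N·m

I = (2/5)MR² = (2/5)(35.0)(0.616)² = 5.312 kg·m².
α = Δω/Δt = (27.7 − 0)/8.21 = 3.374 rad/s².
τ = Iα = (5.312)(3.374) = 17.92 N·m.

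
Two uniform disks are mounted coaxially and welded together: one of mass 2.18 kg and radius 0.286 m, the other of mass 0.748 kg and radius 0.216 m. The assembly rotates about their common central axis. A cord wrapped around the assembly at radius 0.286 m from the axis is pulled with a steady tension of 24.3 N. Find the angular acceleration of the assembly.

I = ½M₁R₁² + ½M₂R₂² = ½(2.18)(0.286)² + ½(0.748)(0.216)² = 0.1066 kg·m².
τ = F r = (24.3)(0.286) = 6.950 N·m.
α = τ/I = 6.950/0.1066 = 65.19 rad/s².

α ≈ 65.2 rad/s²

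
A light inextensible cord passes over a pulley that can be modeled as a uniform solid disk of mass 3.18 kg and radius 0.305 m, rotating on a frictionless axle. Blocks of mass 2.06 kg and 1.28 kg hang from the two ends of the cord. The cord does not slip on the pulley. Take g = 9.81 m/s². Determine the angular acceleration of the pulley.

α ≈ 5.09 rad/s²

I = ½MR² = (1/2)(3.18)(0.305)² = 0.1479 kg·m².
Heavier block: m₁g − T₁ = m₁a. Lighter block: T₂ − m₂g = m₂a.
Pulley: (T₁ − T₂)R = Iα = I(a/R), so T₁ − T₂ = (I/R²)a = (1/2)M_p a = 1.590·a.
Adding the three: (m₁ − m₂)g = (m₁ + m₂ + 1.590)a, so a = (2.06 − 1.28)(9.81)/(2.06 + 1.28 + 1.590) = 1.552 m/s².
α = a/R = 1.552/0.305 = 5.089 rad/s².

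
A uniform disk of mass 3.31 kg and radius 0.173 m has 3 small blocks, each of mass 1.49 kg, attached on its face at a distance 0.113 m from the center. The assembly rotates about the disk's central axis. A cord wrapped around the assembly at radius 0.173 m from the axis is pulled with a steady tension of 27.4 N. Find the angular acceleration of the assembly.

α ≈ 44.5 rad/s²

I_disk = ½MR² = ½(3.31)(0.173)² = 0.04953 kg·m².
I_blocks = 3·m·r² = 3(1.49)(0.113)² = 0.05708 kg·m².
Total I = 0.1066 kg·m².
τ = F r = (27.4)(0.173) = 4.740 N·m.
α = τ/I = 4.740/0.1066 = 44.46 rad/s².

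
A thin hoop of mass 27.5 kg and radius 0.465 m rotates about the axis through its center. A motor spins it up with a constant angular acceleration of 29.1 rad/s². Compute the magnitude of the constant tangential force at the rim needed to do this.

I = MR² = (27.5)(0.465)² = 5.946 kg·m².
The required torque is τ = Iα = (5.946)(29.10) = 173.0 N·m.
A tangential force at the rim gives τ = FR, so F = τ/R = 173.0/0.465 = 372.1 N.

F ≈ 372 N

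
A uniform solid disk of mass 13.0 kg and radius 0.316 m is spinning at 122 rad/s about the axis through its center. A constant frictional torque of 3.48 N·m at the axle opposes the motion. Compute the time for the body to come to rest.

t ≈ 22.8 s

I = ½MR² = (1/2)(13.0)(0.316)² = 0.6491 kg·m².
The net torque has magnitude 3.48 N·m, opposing ω.
|α| = τ/I = 3.480/0.6491 = 5.362 rad/s² (deceleration).
0 = ω₀ − |α|t ⇒ t = ω₀/|α| = 122/5.362 = 22.75 s.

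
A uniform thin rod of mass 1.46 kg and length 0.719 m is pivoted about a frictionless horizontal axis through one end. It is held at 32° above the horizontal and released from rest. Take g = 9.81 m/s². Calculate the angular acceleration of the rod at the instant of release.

α ≈ 17.4 rad/s²

About the pivot, I = (1/3)ML² = (1/3)(1.46)(0.719)² = 0.2516 kg·m².
The weight acts at the center, a distance L/2 = 0.3595 m from the pivot; τ = Mg(L/2) cos 32° = 4.367 N·m.
α = τ/I = 4.367/0.2516 = 17.36 rad/s².
(Equivalently α = (3g/(2L)) cos 32° = 17.36 rad/s².)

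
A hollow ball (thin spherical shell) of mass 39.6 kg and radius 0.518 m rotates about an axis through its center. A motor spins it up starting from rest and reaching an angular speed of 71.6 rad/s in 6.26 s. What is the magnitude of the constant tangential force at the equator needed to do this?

I = (2/3)MR² = (2/3)(39.6)(0.518)² = 7.084 kg·m².
α = Δω/Δt = (71.6 − 0)/6.26 = 11.44 rad/s².
The required torque is τ = Iα = (7.084)(11.44) = 81.02 N·m.
A tangential force at the equator gives τ = FR, so F = τ/R = 81.02/0.518 = 156.4 N.

F ≈ 156 N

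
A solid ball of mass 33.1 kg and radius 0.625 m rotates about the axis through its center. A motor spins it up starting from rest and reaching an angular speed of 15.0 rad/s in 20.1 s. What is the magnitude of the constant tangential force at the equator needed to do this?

F ≈ 6.18 N

I = (2/5)MR² = (2/5)(33.1)(0.625)² = 5.172 kg·m².
α = Δω/Δt = (15.0 − 0)/20.1 = 0.7463 rad/s².
The required torque is τ = Iα = (5.172)(0.7463) = 3.860 N·m.
A tangential force at the equator gives τ = FR, so F = τ/R = 3.860/0.625 = 6.175 N.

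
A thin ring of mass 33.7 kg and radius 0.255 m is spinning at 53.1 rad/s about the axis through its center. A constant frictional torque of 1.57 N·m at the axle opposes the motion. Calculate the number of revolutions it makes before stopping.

I = MR² = (33.7)(0.255)² = 2.191 kg·m².
The net torque has magnitude 1.57 N·m, opposing ω.
|α| = τ/I = 1.570/2.191 = 0.7165 rad/s² (deceleration).
ω² = ω₀² − 2|α|θ with ω = 0 ⇒ θ = ω₀²/(2|α|) = 1968 rad = 313.2 rev.

≈ 313 revolutions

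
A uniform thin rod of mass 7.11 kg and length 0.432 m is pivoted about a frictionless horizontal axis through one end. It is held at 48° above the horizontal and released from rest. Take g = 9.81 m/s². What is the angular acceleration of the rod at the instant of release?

About the pivot, I = (1/3)ML² = (1/3)(7.11)(0.432)² = 0.4423 kg·m².
The weight acts at the center, a distance L/2 = 0.2160 m from the pivot; τ = Mg(L/2) cos 48° = 10.08 N·m.
α = τ/I = 10.08/0.4423 = 22.79 rad/s².
(Equivalently α = (3g/(2L)) cos 48° = 22.79 rad/s².)

α ≈ 22.8 rad/s²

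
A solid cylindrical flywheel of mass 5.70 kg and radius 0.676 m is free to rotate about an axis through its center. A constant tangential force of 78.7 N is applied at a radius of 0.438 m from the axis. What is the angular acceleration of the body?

I = ½MR² = (1/2)(5.70)(0.676)² = 1.302 kg·m².
τ = F·r = (78.7)(0.438) = 34.47 N·m.
Newton's second law for rotation, τ = Iα, gives α = τ/I = 34.47/1.302 = 26.47 rad/s².

α ≈ 26.5 rad/s²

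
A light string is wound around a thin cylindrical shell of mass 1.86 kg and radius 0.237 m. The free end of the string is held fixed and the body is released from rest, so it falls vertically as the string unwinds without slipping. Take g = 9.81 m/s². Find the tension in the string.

T ≈ 9.12 N

Translation: Mg − T = Ma. Rotation about the center: TR = Iα with I = MR².
With a = αR: T = (I/R²)a = M a, so Mg = (1 + 1.000)Ma.
a = g/(1 + 1.000) = 9.81/2.000 = 4.905 m/s².
T = 1.000·M·a = (1.000)(1.86)(4.905) = 9.123 N.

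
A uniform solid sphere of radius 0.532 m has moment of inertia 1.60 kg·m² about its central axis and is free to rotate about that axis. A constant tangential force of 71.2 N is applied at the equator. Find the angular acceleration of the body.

α ≈ 23.7 rad/s²

τ = F R = (71.2)(0.532) = 37.88 N·m.
From τ = Iα: α = 37.88/1.600 = 23.67 rad/s².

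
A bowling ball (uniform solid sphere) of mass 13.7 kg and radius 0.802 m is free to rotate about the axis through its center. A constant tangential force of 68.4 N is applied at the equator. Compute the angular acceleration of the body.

α ≈ 15.6 rad/s²

I = (2/5)MR² = (2/5)(13.7)(0.802)² = 3.525 kg·m².
τ = F R = (68.4)(0.802) = 54.86 N·m.
Newton's second law for rotation, τ = Iα, gives α = τ/I = 54.86/3.525 = 15.56 rad/s².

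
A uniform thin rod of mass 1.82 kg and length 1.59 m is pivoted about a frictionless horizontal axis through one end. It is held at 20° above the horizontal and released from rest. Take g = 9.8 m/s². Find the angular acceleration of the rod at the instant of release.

α ≈ 8.69 rad/s²

About the pivot, I = (1/3)ML² = (1/3)(1.82)(1.59)² = 1.534 kg·m².
The weight acts at the center, a distance L/2 = 0.7950 m from the pivot; τ = Mg(L/2) cos 20° = 13.32 N·m.
α = τ/I = 13.32/1.534 = 8.688 rad/s².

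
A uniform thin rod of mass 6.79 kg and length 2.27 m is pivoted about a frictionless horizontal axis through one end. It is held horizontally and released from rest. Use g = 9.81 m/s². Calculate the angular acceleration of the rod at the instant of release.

About the pivot, I = (1/3)ML² = (1/3)(6.79)(2.27)² = 11.66 kg·m².
The weight acts at the center, a distance L/2 = 1.135 m from the pivot; τ = Mg(L/2) = 75.60 N·m.
α = τ/I = 75.60/11.66 = 6.482 rad/s².

α ≈ 6.48 rad/s²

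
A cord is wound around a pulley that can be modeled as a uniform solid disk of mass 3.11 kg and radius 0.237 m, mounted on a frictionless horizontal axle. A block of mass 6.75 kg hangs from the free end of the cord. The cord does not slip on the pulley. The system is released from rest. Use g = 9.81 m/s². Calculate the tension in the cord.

I = ½MR² = (1/2)(3.11)(0.237)² = 0.08734 kg·m².
Block: mg − T = ma. Pulley: TR = Iα. No-slip: a = αR, so T = (I/R²)a = 1.555·a.
Then mg = (m + 1.555)a, so a = (6.75)(9.81)/(6.75 + 1.555) = 7.973 m/s².
T = 1.555·a = 12.40 N.

T ≈ 12.4 N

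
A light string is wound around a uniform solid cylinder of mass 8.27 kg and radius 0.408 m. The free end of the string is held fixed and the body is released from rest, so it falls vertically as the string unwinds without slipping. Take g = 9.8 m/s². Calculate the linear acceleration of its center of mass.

a ≈ 6.53 m/s²

Translation: Mg − T = Ma. Rotation about the center: TR = Iα with I = ½MR².
With a = αR: T = (I/R²)a = (1/2)M a, so Mg = (1 + 0.5000)Ma.
a = g/(1 + 0.5000) = 9.8/1.500 = 6.533 m/s².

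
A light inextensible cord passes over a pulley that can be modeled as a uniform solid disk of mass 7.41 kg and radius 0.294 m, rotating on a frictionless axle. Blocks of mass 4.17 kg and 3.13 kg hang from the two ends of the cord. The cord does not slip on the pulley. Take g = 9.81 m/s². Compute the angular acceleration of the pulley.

α ≈ 3.15 rad/s²

I = ½MR² = (1/2)(7.41)(0.294)² = 0.3202 kg·m².
Heavier block: m₁g − T₁ = m₁a. Lighter block: T₂ − m₂g = m₂a.
Pulley: (T₁ − T₂)R = Iα = I(a/R), so T₁ − T₂ = (I/R²)a = (1/2)M_p a = 3.705·a.
Adding the three: (m₁ − m₂)g = (m₁ + m₂ + 3.705)a, so a = (4.17 − 3.13)(9.81)/(4.17 + 3.13 + 3.705) = 0.9271 m/s².
α = a/R = 0.9271/0.294 = 3.153 rad/s².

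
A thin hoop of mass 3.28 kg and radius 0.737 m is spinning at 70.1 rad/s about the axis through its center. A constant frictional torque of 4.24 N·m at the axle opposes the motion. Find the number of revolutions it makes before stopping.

≈ 164 revolutions

I = MR² = (3.28)(0.737)² = 1.782 kg·m².
The net torque has magnitude 4.24 N·m, opposing ω.
|α| = τ/I = 4.240/1.782 = 2.380 rad/s² (deceleration).
ω² = ω₀² − 2|α|θ with ω = 0 ⇒ θ = ω₀²/(2|α|) = 1032 rad = 164.3 rev.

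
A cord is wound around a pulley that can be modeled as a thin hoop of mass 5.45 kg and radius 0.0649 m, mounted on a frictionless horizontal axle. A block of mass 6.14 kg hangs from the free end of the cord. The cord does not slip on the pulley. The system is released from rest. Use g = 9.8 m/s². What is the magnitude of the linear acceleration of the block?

a ≈ 5.19 m/s²

I = MR² = (5.45)(0.0649)² = 0.02296 kg·m².
Block: mg − T = ma. Pulley: TR = Iα. No-slip: a = αR, so T = (I/R²)a = 5.450·a.
Then mg = (m + 5.450)a, so a = (6.14)(9.8)/(6.14 + 5.450) = 5.192 m/s².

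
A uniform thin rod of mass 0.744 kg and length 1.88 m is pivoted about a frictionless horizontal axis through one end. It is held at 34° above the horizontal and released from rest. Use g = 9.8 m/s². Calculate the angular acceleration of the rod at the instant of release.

α ≈ 6.48 rad/s²

About the pivot, I = (1/3)ML² = (1/3)(0.744)(1.88)² = 0.8765 kg·m².
The weight acts at the center, a distance L/2 = 0.9400 m from the pivot; τ = Mg(L/2) cos 34° = 5.682 N·m.
α = τ/I = 5.682/0.8765 = 6.482 rad/s².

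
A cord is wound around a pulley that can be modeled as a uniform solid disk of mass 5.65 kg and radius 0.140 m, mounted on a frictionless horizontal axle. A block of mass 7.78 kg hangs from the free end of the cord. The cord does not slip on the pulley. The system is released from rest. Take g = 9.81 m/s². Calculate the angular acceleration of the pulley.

α ≈ 51.4 rad/s²

I = ½MR² = (1/2)(5.65)(0.140)² = 0.05537 kg·m².
Block: mg − T = ma. Pulley: TR = Iα. No-slip: a = αR, so T = (I/R²)a = 2.825·a.
Then mg = (m + 2.825)a, so a = (7.78)(9.81)/(7.78 + 2.825) = 7.197 m/s².
α = a/R = 7.197/0.140 = 51.41 rad/s².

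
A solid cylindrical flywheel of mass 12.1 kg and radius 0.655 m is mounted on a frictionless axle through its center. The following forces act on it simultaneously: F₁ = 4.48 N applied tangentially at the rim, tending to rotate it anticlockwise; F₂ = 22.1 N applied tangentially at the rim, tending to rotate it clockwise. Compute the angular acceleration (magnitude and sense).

α ≈ 4.45 rad/s², clockwise

I = ½MR² = (1/2)(12.1)(0.655)² = 2.596 kg·m².
Taking anticlockwise as positive: τ₁ = +(4.48)(0.655) = +2.934 N·m; τ₂ = −(22.1)(0.655) = −14.48 N·m.
Net torque τ = -11.54 N·m.
α = τ/I = -11.54/2.596 = -4.446 rad/s².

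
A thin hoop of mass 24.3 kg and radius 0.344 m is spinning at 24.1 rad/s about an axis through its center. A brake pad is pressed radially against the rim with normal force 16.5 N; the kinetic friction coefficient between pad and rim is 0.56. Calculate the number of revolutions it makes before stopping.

I = MR² = (24.3)(0.344)² = 2.876 kg·m².
Friction force f = μN = (0.56)(16.5) = 9.240 N at the rim; torque magnitude τ = fR = 3.179 N·m, opposing ω.
|α| = τ/I = 3.179/2.876 = 1.105 rad/s² (deceleration).
ω² = ω₀² − 2|α|θ with ω = 0 ⇒ θ = ω₀²/(2|α|) = 262.7 rad = 41.81 rev.

≈ 41.8 revolutions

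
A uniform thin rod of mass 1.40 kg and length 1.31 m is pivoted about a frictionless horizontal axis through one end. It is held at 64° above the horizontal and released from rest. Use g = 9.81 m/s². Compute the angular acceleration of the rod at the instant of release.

α ≈ 4.92 rad/s²

About the pivot, I = (1/3)ML² = (1/3)(1.40)(1.31)² = 0.8008 kg·m².
The weight acts at the center, a distance L/2 = 0.6550 m from the pivot; τ = Mg(L/2) cos 64° = 3.943 N·m.
α = τ/I = 3.943/0.8008 = 4.924 rad/s².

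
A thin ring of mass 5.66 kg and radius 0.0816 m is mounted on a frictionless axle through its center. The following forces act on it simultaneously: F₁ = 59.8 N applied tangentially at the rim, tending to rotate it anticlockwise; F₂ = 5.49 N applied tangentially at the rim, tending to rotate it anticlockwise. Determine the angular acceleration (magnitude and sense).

I = MR² = (5.66)(0.0816)² = 0.03769 kg·m².
Taking anticlockwise as positive: τ₁ = +(59.8)(0.0816) = +4.880 N·m; τ₂ = +(5.49)(0.0816) = +0.4480 N·m.
Net torque τ = 5.328 N·m.
α = τ/I = 5.328/0.03769 = 141.4 rad/s².

α ≈ 141 rad/s², anticlockwise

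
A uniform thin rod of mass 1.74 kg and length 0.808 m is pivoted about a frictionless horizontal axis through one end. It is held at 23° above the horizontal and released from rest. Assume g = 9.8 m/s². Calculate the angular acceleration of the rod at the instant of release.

About the pivot, I = (1/3)ML² = (1/3)(1.74)(0.808)² = 0.3787 kg·m².
The weight acts at the center, a distance L/2 = 0.4040 m from the pivot; τ = Mg(L/2) cos 23° = 6.341 N·m.
α = τ/I = 6.341/0.3787 = 16.75 rad/s².

α ≈ 16.7 rad/s²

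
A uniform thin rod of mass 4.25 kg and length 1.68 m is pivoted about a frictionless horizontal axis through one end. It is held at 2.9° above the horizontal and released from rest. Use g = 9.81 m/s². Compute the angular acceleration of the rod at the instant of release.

About the pivot, I = (1/3)ML² = (1/3)(4.25)(1.68)² = 3.998 kg·m².
The weight acts at the center, a distance L/2 = 0.8400 m from the pivot; τ = Mg(L/2) cos 2.9° = 34.98 N·m.
α = τ/I = 34.98/3.998 = 8.748 rad/s².

α ≈ 8.75 rad/s²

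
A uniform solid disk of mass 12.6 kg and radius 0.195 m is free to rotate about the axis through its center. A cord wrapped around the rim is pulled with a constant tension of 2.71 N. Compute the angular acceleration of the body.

α ≈ 2.21 rad/s²

I = ½MR² = (1/2)(12.6)(0.195)² = 0.2396 kg·m².
τ = F R = (2.71)(0.195) = 0.5284 N·m.
Newton's second law for rotation, τ = Iα, gives α = τ/I = 0.5284/0.2396 = 2.206 rad/s².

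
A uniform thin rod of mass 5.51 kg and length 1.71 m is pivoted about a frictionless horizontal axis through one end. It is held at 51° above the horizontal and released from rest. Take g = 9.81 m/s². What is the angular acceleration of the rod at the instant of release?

α ≈ 5.42 rad/s²

About the pivot, I = (1/3)ML² = (1/3)(5.51)(1.71)² = 5.371 kg·m².
The weight acts at the center, a distance L/2 = 0.8550 m from the pivot; τ = Mg(L/2) cos 51° = 29.08 N·m.
α = τ/I = 29.08/5.371 = 5.415 rad/s².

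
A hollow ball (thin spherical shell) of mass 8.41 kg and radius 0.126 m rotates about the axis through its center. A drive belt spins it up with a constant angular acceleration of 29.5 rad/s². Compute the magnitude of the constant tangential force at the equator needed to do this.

F ≈ 20.8 N

I = (2/3)MR² = (2/3)(8.41)(0.126)² = 0.08901 kg·m².
The required torque is τ = Iα = (0.08901)(29.50) = 2.626 N·m.
A tangential force at the equator gives τ = FR, so F = τ/R = 2.626/0.126 = 20.84 N.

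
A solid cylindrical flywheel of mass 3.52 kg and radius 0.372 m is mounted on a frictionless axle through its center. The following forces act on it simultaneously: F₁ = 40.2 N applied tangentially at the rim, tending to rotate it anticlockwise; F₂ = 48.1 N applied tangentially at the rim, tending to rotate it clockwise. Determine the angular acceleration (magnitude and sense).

α ≈ 12.1 rad/s², clockwise

I = ½MR² = (1/2)(3.52)(0.372)² = 0.2436 kg·m².
Taking anticlockwise as positive: τ₁ = +(40.2)(0.372) = +14.95 N·m; τ₂ = −(48.1)(0.372) = −17.89 N·m.
Net torque τ = -2.939 N·m.
α = τ/I = -2.939/0.2436 = -12.07 rad/s².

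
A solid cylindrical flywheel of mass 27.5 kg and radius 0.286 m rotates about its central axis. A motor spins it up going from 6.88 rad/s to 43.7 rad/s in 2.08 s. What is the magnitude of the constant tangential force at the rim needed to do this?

F ≈ 69.6 N

I = ½MR² = (1/2)(27.5)(0.286)² = 1.125 kg·m².
α = Δω/Δt = (43.7 − 6.88)/2.08 = 17.70 rad/s².
The required torque is τ = Iα = (1.125)(17.70) = 19.91 N·m.
A tangential force at the rim gives τ = FR, so F = τ/R = 19.91/0.286 = 69.61 N.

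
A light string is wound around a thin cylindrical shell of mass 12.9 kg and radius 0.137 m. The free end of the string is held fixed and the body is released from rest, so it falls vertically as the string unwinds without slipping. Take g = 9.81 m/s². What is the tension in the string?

Translation: Mg − T = Ma. Rotation about the center: TR = Iα with I = MR².
With a = αR: T = (I/R²)a = M a, so Mg = (1 + 1.000)Ma.
a = g/(1 + 1.000) = 9.81/2.000 = 4.905 m/s².
T = 1.000·M·a = (1.000)(12.9)(4.905) = 63.27 N.

T ≈ 63.3 N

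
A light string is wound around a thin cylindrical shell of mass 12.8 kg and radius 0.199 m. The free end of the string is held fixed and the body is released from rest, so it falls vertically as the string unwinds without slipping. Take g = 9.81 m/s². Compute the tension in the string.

Translation: Mg − T = Ma. Rotation about the center: TR = Iα with I = MR².
With a = αR: T = (I/R²)a = M a, so Mg = (1 + 1.000)Ma.
a = g/(1 + 1.000) = 9.81/2.000 = 4.905 m/s².
T = 1.000·M·a = (1.000)(12.8)(4.905) = 62.78 N.

T ≈ 62.8 N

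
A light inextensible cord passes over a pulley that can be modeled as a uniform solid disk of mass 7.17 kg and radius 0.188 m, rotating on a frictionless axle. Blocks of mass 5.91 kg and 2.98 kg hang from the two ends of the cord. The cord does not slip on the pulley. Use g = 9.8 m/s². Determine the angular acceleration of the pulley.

α ≈ 12.2 rad/s²

I = ½MR² = (1/2)(7.17)(0.188)² = 0.1267 kg·m².
Heavier block: m₁g − T₁ = m₁a. Lighter block: T₂ − m₂g = m₂a.
Pulley: (T₁ − T₂)R = Iα = I(a/R), so T₁ − T₂ = (I/R²)a = (1/2)M_p a = 3.585·a.
Adding the three: (m₁ − m₂)g = (m₁ + m₂ + 3.585)a, so a = (5.91 − 2.98)(9.8)/(5.91 + 2.98 + 3.585) = 2.302 m/s².
α = a/R = 2.302/0.188 = 12.24 rad/s².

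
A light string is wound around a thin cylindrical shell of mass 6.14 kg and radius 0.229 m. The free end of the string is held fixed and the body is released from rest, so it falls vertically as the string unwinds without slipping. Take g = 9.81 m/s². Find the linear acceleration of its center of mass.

Translation: Mg − T = Ma. Rotation about the center: TR = Iα with I = MR².
With a = αR: T = (I/R²)a = M a, so Mg = (1 + 1.000)Ma.
a = g/(1 + 1.000) = 9.81/2.000 = 4.905 m/s².

a ≈ 4.91 m/s²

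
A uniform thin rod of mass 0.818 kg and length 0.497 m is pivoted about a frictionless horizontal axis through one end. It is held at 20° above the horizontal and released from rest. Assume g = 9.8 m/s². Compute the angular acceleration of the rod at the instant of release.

About the pivot, I = (1/3)ML² = (1/3)(0.818)(0.497)² = 0.06735 kg·m².
The weight acts at the center, a distance L/2 = 0.2485 m from the pivot; τ = Mg(L/2) cos 20° = 1.872 N·m.
α = τ/I = 1.872/0.06735 = 27.79 rad/s².

α ≈ 27.8 rad/s²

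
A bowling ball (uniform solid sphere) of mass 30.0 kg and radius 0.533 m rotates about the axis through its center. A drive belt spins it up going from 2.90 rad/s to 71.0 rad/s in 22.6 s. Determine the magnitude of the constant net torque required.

τ ≈ 10.3 N·m

I = (2/5)MR² = (2/5)(30.0)(0.533)² = 3.409 kg·m².
α = Δω/Δt = (71.0 − 2.90)/22.6 = 3.013 rad/s².
τ = Iα = (3.409)(3.013) = 10.27 N·m.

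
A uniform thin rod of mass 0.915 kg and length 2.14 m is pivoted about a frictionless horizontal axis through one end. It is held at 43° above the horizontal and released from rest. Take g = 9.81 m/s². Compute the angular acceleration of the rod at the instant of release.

α ≈ 5.03 rad/s²

About the pivot, I = (1/3)ML² = (1/3)(0.915)(2.14)² = 1.397 kg·m².
The weight acts at the center, a distance L/2 = 1.070 m from the pivot; τ = Mg(L/2) cos 43° = 7.024 N·m.
α = τ/I = 7.024/1.397 = 5.029 rad/s².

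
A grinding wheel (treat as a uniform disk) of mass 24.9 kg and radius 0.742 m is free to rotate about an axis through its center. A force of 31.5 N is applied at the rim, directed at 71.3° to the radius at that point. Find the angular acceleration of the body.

I = ½MR² = (1/2)(24.9)(0.742)² = 6.855 kg·m².
Only the tangential component produces torque: τ = F R sinθ = (31.5)(0.742) sin 71.3° = 22.14 N·m.
Newton's second law for rotation, τ = Iα, gives α = τ/I = 22.14/6.855 = 3.230 rad/s².

α ≈ 3.23 rad/s²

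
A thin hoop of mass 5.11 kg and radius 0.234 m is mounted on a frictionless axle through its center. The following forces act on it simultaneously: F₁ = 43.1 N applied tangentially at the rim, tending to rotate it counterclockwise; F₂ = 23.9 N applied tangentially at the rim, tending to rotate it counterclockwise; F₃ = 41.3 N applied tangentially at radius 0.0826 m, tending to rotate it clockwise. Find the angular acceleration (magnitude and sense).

α ≈ 43.8 rad/s², counterclockwise

I = MR² = (5.11)(0.234)² = 0.2798 kg·m².
Taking counterclockwise as positive: τ₁ = +(43.1)(0.234) = +10.09 N·m; τ₂ = +(23.9)(0.234) = +5.593 N·m; τ₃ = −(41.3)(0.0826) = −3.411 N·m.
Net torque τ = 12.27 N·m.
α = τ/I = 12.27/0.2798 = 43.84 rad/s².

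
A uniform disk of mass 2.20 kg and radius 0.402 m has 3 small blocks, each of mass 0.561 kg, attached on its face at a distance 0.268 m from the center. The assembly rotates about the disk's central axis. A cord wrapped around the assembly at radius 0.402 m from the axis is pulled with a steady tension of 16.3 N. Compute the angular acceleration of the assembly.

α ≈ 21.9 rad/s²

I_disk = ½MR² = ½(2.20)(0.402)² = 0.1778 kg·m².
I_blocks = 3·m·r² = 3(0.561)(0.268)² = 0.1209 kg·m².
Total I = 0.2986 kg·m².
τ = F r = (16.3)(0.402) = 6.553 N·m.
α = τ/I = 6.553/0.2986 = 21.94 rad/s².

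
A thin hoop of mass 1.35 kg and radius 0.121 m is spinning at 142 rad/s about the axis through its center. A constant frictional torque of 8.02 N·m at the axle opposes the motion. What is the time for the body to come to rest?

I = MR² = (1.35)(0.121)² = 0.01977 kg·m².
The net torque has magnitude 8.02 N·m, opposing ω.
|α| = τ/I = 8.020/0.01977 = 405.8 rad/s² (deceleration).
0 = ω₀ − |α|t ⇒ t = ω₀/|α| = 142/405.8 = 0.3500 s.

t ≈ 0.350 s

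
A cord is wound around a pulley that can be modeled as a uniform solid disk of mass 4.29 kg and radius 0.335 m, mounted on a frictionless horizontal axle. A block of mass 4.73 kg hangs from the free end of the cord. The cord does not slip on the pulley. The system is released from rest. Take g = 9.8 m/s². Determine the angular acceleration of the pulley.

I = ½MR² = (1/2)(4.29)(0.335)² = 0.2407 kg·m².
Block: mg − T = ma. Pulley: TR = Iα. No-slip: a = αR, so T = (I/R²)a = 2.145·a.
Then mg = (m + 2.145)a, so a = (4.73)(9.8)/(4.73 + 2.145) = 6.742 m/s².
α = a/R = 6.742/0.335 = 20.13 rad/s².

α ≈ 20.1 rad/s²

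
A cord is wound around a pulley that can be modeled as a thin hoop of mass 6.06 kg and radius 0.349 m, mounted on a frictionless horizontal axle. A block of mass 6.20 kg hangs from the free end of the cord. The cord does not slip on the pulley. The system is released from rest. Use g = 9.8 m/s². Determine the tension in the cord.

I = MR² = (6.06)(0.349)² = 0.7381 kg·m².
Block: mg − T = ma. Pulley: TR = Iα. No-slip: a = αR, so T = (I/R²)a = 6.060·a.
Then mg = (m + 6.060)a, so a = (6.20)(9.8)/(6.20 + 6.060) = 4.956 m/s².
T = 6.060·a = 30.03 N.

T ≈ 30.0 N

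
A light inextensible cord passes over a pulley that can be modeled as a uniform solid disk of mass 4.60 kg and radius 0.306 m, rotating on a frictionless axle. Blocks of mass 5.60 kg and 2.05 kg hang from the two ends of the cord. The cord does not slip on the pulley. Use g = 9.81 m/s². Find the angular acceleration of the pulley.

I = ½MR² = (1/2)(4.60)(0.306)² = 0.2154 kg·m².
Heavier block: m₁g − T₁ = m₁a. Lighter block: T₂ − m₂g = m₂a.
Pulley: (T₁ − T₂)R = Iα = I(a/R), so T₁ − T₂ = (I/R²)a = (1/2)M_p a = 2.300·a.
Adding the three: (m₁ − m₂)g = (m₁ + m₂ + 2.300)a, so a = (5.60 − 2.05)(9.81)/(5.60 + 2.05 + 2.300) = 3.500 m/s².
α = a/R = 3.500/0.306 = 11.44 rad/s².

α ≈ 11.4 rad/s²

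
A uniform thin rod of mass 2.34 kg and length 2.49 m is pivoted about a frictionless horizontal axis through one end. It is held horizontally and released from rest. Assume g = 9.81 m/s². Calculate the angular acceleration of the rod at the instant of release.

α ≈ 5.91 rad/s²

About the pivot, I = (1/3)ML² = (1/3)(2.34)(2.49)² = 4.836 kg·m².
The weight acts at the center, a distance L/2 = 1.245 m from the pivot; τ = Mg(L/2) = 28.58 N·m.
α = τ/I = 28.58/4.836 = 5.910 rad/s².
(Equivalently α = (3g/(2L)) = 5.910 rad/s².)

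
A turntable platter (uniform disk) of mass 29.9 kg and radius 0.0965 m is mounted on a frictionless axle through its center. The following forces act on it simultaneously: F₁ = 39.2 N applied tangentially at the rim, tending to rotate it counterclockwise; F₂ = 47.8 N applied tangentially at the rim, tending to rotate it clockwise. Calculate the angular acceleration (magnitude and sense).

I = ½MR² = (1/2)(29.9)(0.0965)² = 0.1392 kg·m².
Taking counterclockwise as positive: τ₁ = +(39.2)(0.0965) = +3.783 N·m; τ₂ = −(47.8)(0.0965) = −4.613 N·m.
Net torque τ = -0.8299 N·m.
α = τ/I = -0.8299/0.1392 = -5.961 rad/s².

α ≈ 5.96 rad/s², clockwise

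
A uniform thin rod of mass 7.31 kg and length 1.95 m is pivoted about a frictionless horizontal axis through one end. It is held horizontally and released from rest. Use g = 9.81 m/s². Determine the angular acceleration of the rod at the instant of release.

α ≈ 7.55 rad/s²

About the pivot, I = (1/3)ML² = (1/3)(7.31)(1.95)² = 9.265 kg·m².
The weight acts at the center, a distance L/2 = 0.9750 m from the pivot; τ = Mg(L/2) = 69.92 N·m.
α = τ/I = 69.92/9.265 = 7.546 rad/s².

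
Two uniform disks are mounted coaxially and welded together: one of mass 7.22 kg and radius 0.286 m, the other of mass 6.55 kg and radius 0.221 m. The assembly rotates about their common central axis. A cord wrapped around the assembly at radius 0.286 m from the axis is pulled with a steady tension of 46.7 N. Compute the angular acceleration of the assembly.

α ≈ 29.3 rad/s²

I = ½M₁R₁² + ½M₂R₂² = ½(7.22)(0.286)² + ½(6.55)(0.221)² = 0.4552 kg·m².
τ = F r = (46.7)(0.286) = 13.36 N·m.
α = τ/I = 13.36/0.4552 = 29.34 rad/s².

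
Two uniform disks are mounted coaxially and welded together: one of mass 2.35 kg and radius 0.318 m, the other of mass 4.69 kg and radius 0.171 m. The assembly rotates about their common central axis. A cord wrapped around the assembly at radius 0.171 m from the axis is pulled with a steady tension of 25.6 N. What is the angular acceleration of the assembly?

α ≈ 23.4 rad/s²

I = ½M₁R₁² + ½M₂R₂² = ½(2.35)(0.318)² + ½(4.69)(0.171)² = 0.1874 kg·m².
τ = F r = (25.6)(0.171) = 4.378 N·m.
α = τ/I = 4.378/0.1874 = 23.36 rad/s².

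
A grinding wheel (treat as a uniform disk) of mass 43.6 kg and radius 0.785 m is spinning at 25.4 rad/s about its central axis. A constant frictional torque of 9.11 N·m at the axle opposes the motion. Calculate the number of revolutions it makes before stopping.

I = ½MR² = (1/2)(43.6)(0.785)² = 13.43 kg·m².
The net torque has magnitude 9.11 N·m, opposing ω.
|α| = τ/I = 9.110/13.43 = 0.6781 rad/s² (deceleration).
ω² = ω₀² − 2|α|θ with ω = 0 ⇒ θ = ω₀²/(2|α|) = 475.7 rad = 75.71 rev.

≈ 75.7 revolutions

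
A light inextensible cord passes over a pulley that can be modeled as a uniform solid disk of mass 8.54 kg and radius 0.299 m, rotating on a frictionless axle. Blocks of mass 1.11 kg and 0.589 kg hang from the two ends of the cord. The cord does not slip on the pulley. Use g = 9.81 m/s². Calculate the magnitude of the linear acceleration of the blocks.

a ≈ 0.856 m/s²

I = ½MR² = (1/2)(8.54)(0.299)² = 0.3817 kg·m².
Heavier block: m₁g − T₁ = m₁a. Lighter block: T₂ − m₂g = m₂a.
Pulley: (T₁ − T₂)R = Iα = I(a/R), so T₁ − T₂ = (I/R²)a = (1/2)M_p a = 4.270·a.
Adding the three: (m₁ − m₂)g = (m₁ + m₂ + 4.270)a, so a = (1.11 − 0.589)(9.81)/(1.11 + 0.589 + 4.270) = 0.8563 m/s².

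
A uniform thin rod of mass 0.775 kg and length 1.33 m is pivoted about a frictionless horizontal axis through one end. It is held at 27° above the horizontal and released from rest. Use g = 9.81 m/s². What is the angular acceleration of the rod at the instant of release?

α ≈ 9.86 rad/s²

About the pivot, I = (1/3)ML² = (1/3)(0.775)(1.33)² = 0.4570 kg·m².
The weight acts at the center, a distance L/2 = 0.6650 m from the pivot; τ = Mg(L/2) cos 27° = 4.505 N·m.
α = τ/I = 4.505/0.4570 = 9.858 rad/s².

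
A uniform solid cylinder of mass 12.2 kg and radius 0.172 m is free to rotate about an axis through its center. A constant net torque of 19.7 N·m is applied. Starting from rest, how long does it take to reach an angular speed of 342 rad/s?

t ≈ 3.13 s

I = ½MR² = (1/2)(12.2)(0.172)² = 0.1805 kg·m².
α = τ/I = 19.7/0.1805 = 109.2 rad/s².
ω = αt ⇒ t = ω/α = 342/109.2 = 3.133 s.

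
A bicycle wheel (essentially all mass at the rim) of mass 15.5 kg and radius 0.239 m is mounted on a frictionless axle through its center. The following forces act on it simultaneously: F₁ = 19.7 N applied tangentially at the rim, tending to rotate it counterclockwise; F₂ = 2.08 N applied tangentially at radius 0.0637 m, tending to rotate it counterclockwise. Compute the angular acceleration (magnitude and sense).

I = MR² = (15.5)(0.239)² = 0.8854 kg·m².
Taking counterclockwise as positive: τ₁ = +(19.7)(0.239) = +4.708 N·m; τ₂ = +(2.08)(0.0637) = +0.1325 N·m.
Net torque τ = 4.841 N·m.
α = τ/I = 4.841/0.8854 = 5.468 rad/s².

α ≈ 5.47 rad/s², counterclockwise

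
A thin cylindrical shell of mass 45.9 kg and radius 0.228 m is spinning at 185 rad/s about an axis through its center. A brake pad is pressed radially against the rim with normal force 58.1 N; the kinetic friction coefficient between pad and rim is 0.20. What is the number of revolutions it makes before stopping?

I = MR² = (45.9)(0.228)² = 2.386 kg·m².
Friction force f = μN = (0.20)(58.1) = 11.62 N at the rim; torque magnitude τ = fR = 2.649 N·m, opposing ω.
|α| = τ/I = 2.649/2.386 = 1.110 rad/s² (deceleration).
ω² = ω₀² − 2|α|θ with ω = 0 ⇒ θ = ω₀²/(2|α|) = 15410 rad = 2453 rev.

≈ 2450 revolutions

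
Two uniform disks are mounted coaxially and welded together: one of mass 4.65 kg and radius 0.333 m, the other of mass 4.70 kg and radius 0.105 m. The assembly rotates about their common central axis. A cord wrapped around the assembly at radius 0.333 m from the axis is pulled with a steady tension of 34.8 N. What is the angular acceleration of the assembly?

α ≈ 40.8 rad/s²

I = ½M₁R₁² + ½M₂R₂² = ½(4.65)(0.333)² + ½(4.70)(0.105)² = 0.2837 kg·m².
τ = F r = (34.8)(0.333) = 11.59 N·m.
α = τ/I = 11.59/0.2837 = 40.84 rad/s².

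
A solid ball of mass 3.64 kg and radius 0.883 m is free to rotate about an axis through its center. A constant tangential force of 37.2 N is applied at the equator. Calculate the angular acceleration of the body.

I = (2/5)MR² = (2/5)(3.64)(0.883)² = 1.135 kg·m².
τ = F R = (37.2)(0.883) = 32.85 N·m.
From τ = Iα: α = 32.85/1.135 = 28.93 rad/s².

α ≈ 28.9 rad/s²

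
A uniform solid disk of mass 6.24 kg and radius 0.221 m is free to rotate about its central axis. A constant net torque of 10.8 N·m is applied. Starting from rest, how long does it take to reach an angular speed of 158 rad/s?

I = ½MR² = (1/2)(6.24)(0.221)² = 0.1524 kg·m².
α = τ/I = 10.8/0.1524 = 70.87 rad/s².
ω = αt ⇒ t = ω/α = 158/70.87 = 2.229 s.

t ≈ 2.23 s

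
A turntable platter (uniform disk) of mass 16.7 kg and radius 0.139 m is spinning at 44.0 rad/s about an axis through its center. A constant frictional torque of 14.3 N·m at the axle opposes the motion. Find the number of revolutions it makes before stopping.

≈ 1.74 revolutions

I = ½MR² = (1/2)(16.7)(0.139)² = 0.1613 kg·m².
The net torque has magnitude 14.3 N·m, opposing ω.
|α| = τ/I = 14.30/0.1613 = 88.64 rad/s² (deceleration).
ω² = ω₀² − 2|α|θ with ω = 0 ⇒ θ = ω₀²/(2|α|) = 10.92 rad = 1.738 rev.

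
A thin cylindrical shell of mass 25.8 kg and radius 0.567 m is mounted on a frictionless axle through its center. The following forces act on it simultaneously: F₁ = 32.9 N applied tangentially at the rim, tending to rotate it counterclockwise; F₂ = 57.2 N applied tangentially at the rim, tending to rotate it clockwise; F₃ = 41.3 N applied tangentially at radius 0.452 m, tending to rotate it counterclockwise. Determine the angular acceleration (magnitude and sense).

α ≈ 0.589 rad/s², counterclockwise

I = MR² = (25.8)(0.567)² = 8.294 kg·m².
Taking counterclockwise as positive: τ₁ = +(32.9)(0.567) = +18.65 N·m; τ₂ = −(57.2)(0.567) = −32.43 N·m; τ₃ = +(41.3)(0.452) = +18.67 N·m.
Net torque τ = 4.889 N·m.
α = τ/I = 4.889/8.294 = 0.5895 rad/s².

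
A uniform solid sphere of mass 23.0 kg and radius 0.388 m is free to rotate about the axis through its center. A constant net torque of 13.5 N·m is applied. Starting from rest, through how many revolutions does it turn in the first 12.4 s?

I = (2/5)MR² = (2/5)(23.0)(0.388)² = 1.385 kg·m².
α = τ/I = 13.5/1.385 = 9.747 rad/s².
θ = ½αt² = ½(9.747)(12.4)² = 749.4 rad.
Revolutions = θ/(2π) = 119.3.

≈ 119 revolutions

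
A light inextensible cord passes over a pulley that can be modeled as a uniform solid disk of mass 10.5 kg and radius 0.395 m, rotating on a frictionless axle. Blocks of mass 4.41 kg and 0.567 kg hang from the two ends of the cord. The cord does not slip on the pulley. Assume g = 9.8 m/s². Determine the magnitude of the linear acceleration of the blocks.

I = ½MR² = (1/2)(10.5)(0.395)² = 0.8191 kg·m².
Heavier block: m₁g − T₁ = m₁a. Lighter block: T₂ − m₂g = m₂a.
Pulley: (T₁ − T₂)R = Iα = I(a/R), so T₁ − T₂ = (I/R²)a = (1/2)M_p a = 5.250·a.
Adding the three: (m₁ − m₂)g = (m₁ + m₂ + 5.250)a, so a = (4.41 − 0.567)(9.8)/(4.41 + 0.567 + 5.250) = 3.683 m/s².

a ≈ 3.68 m/s²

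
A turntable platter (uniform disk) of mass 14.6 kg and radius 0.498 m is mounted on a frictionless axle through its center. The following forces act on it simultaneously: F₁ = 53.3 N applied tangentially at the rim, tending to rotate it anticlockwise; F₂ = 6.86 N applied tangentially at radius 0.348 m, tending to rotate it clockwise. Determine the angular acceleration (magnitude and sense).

α ≈ 13.3 rad/s², anticlockwise

I = ½MR² = (1/2)(14.6)(0.498)² = 1.810 kg·m².
Taking anticlockwise as positive: τ₁ = +(53.3)(0.498) = +26.54 N·m; τ₂ = −(6.86)(0.348) = −2.387 N·m.
Net torque τ = 24.16 N·m.
α = τ/I = 24.16/1.810 = 13.34 rad/s².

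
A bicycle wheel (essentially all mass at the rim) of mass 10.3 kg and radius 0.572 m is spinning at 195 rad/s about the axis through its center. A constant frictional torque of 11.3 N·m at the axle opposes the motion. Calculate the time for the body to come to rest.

I = MR² = (10.3)(0.572)² = 3.370 kg·m².
The net torque has magnitude 11.3 N·m, opposing ω.
|α| = τ/I = 11.30/3.370 = 3.353 rad/s² (deceleration).
0 = ω₀ − |α|t ⇒ t = ω₀/|α| = 195/3.353 = 58.15 s.

t ≈ 58.2 s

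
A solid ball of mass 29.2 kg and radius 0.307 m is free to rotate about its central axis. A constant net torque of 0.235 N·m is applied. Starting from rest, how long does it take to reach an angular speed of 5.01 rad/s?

t ≈ 23.5 s

I = (2/5)MR² = (2/5)(29.2)(0.307)² = 1.101 kg·m².
α = τ/I = 0.235/1.101 = 0.2135 rad/s².
ω = αt ⇒ t = ω/α = 5.01/0.2135 = 23.47 s.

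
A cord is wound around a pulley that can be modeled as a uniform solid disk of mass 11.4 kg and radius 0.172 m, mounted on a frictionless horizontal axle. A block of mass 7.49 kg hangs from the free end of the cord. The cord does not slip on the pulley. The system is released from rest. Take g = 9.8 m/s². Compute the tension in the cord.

T ≈ 31.7 N

I = ½MR² = (1/2)(11.4)(0.172)² = 0.1686 kg·m².
Block: mg − T = ma. Pulley: TR = Iα. No-slip: a = αR, so T = (I/R²)a = 5.700·a.
Then mg = (m + 5.700)a, so a = (7.49)(9.8)/(7.49 + 5.700) = 5.565 m/s².
T = 5.700·a = 31.72 N.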